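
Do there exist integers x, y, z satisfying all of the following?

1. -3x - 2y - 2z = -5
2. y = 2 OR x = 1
Yes

Take x = 1, y = 2, z = -1. Substituting into each constraint:
  (1) -3(1) - 2(2) - 2(-1) = -5 ✓
  (2) y = 2, target 2 ✓ (first branch holds)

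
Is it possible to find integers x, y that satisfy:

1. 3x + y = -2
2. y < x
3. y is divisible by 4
Yes

Take x = 2, y = -8. Substituting into each constraint:
  (1) 3(2) + (-8) = -2 ✓
  (2) -8 < 2 ✓
  (3) -8 = 4 × -2, remainder 0 ✓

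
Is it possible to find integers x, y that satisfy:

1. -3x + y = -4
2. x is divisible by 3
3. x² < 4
Yes

Take x = 0, y = -4. Substituting into each constraint:
  (1) -3(0) + (-4) = -4 ✓
  (2) 0 = 3 × 0, remainder 0 ✓
  (3) x² = (0)² = 0, and 0 < 4 ✓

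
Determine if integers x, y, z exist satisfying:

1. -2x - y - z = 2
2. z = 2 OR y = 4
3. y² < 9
Yes

Take x = -2, y = 0, z = 2. Substituting into each constraint:
  (1) -2(-2) + 0 + (-2) = 2 ✓
  (2) z = 2, target 2 ✓ (first branch holds)
  (3) y² = (0)² = 0, and 0 < 9 ✓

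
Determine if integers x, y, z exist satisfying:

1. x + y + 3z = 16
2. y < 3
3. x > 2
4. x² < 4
No

A contradictory subset is {x > 2, x² < 4}. No integer assignment can satisfy these jointly:

  - x > 2: bounds one variable relative to a constant
  - x² < 4: restricts x to |x| ≤ 1

Direct contradiction: the bounds on x require x ≥ 3 and x ≤ 1 simultaneously, which is empty.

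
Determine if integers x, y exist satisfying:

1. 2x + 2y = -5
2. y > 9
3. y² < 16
No

Even the single constraint (2x + 2y = -5) is infeasible over the integers.

  - 2x + 2y = -5: every term on the left is divisible by 2, so the LHS ≡ 0 (mod 2), but the RHS -5 is not — no integer solution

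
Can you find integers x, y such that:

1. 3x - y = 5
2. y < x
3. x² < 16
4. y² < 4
Yes

Take x = 2, y = 1. Substituting into each constraint:
  (1) 3(2) + (-1) = 5 ✓
  (2) 1 < 2 ✓
  (3) x² = (2)² = 4, and 4 < 16 ✓
  (4) y² = (1)² = 1, and 1 < 4 ✓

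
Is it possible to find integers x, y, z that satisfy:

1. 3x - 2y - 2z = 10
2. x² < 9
Yes

Take x = 0, y = 0, z = -5. Substituting into each constraint:
  (1) 3(0) - 2(0) - 2(-5) = 10 ✓
  (2) x² = (0)² = 0, and 0 < 9 ✓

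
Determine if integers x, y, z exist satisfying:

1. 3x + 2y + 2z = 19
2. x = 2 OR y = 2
Yes

Take x = 1, y = 2, z = 6. Substituting into each constraint:
  (1) 3(1) + 2(2) + 2(6) = 19 ✓
  (2) y = 2, target 2 ✓ (second branch holds)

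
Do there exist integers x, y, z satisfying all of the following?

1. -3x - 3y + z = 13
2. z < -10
Yes

Take x = 0, y = -8, z = -11. Substituting into each constraint:
  (1) -3(0) - 3(-8) + (-11) = 13 ✓
  (2) -11 < -10 ✓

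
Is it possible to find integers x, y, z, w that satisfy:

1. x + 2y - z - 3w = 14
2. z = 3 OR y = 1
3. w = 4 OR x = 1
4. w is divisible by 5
Yes

Take x = 1, y = -7, z = 3, w = -10. Substituting into each constraint:
  (1) 1 + 2(-7) + (-3) - 3(-10) = 14 ✓
  (2) z = 3, target 3 ✓ (first branch holds)
  (3) x = 1, target 1 ✓ (second branch holds)
  (4) -10 = 5 × -2, remainder 0 ✓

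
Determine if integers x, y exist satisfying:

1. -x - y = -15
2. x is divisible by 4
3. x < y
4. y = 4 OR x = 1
No

The full constraint system is jointly infeasible over the integers. Each constraint and what it forces:

  - -x - y = -15: is a linear equation tying the variables together
  - x is divisible by 4: restricts x to multiples of 4
  - x < y: bounds one variable relative to another variable
  - y = 4 OR x = 1: forces a choice: either y = 4 or x = 1

Split on the disjunction (y = 4 OR x = 1):
  • If y = 4: with y = 4, writing x = 4x', every remaining term of the linear equation is divisible by 4, so the left side is ≡ 0 (mod 4); but the right side -11 ≡ 1 (mod 4). No integers can satisfy it.
  • If x = 1: this contradicts the divisibility constraint — 1 is not a multiple of 4.
Both branches are infeasible, so the system has no integer solution.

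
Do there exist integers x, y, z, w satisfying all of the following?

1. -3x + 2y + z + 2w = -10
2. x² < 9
Yes

Take x = 0, y = 0, z = -10, w = 0. Substituting into each constraint:
  (1) -3(0) + 2(0) + (-10) + 2(0) = -10 ✓
  (2) x² = (0)² = 0, and 0 < 9 ✓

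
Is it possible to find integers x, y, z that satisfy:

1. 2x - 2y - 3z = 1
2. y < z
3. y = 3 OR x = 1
Yes

Take x = 1, y = -1, z = 1. Substituting into each constraint:
  (1) 2(1) - 2(-1) - 3(1) = 1 ✓
  (2) -1 < 1 ✓
  (3) x = 1, target 1 ✓ (second branch holds)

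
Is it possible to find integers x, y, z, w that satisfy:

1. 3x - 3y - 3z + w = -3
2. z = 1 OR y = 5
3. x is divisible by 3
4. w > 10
Yes

Take x = 0, y = 5, z = 0, w = 12. Substituting into each constraint:
  (1) 3(0) - 3(5) - 3(0) + 12 = -3 ✓
  (2) y = 5, target 5 ✓ (second branch holds)
  (3) 0 = 3 × 0, remainder 0 ✓
  (4) 12 > 10 ✓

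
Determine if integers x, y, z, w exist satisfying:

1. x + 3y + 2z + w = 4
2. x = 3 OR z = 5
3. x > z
Yes

Take x = 3, y = 0, z = 2, w = -3. Substituting into each constraint:
  (1) 3 + 3(0) + 2(2) + (-3) = 4 ✓
  (2) x = 3, target 3 ✓ (first branch holds)
  (3) 3 > 2 ✓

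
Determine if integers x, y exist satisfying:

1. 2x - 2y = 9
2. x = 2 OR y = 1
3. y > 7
No

Even the single constraint (2x - 2y = 9) is infeasible over the integers.

  - 2x - 2y = 9: every term on the left is divisible by 2, so the LHS ≡ 0 (mod 2), but the RHS 9 is not — no integer solution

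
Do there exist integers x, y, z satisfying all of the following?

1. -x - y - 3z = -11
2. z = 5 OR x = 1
Yes

Take x = 1, y = 1, z = 3. Substituting into each constraint:
  (1) (-1) + (-1) - 3(3) = -11 ✓
  (2) x = 1, target 1 ✓ (second branch holds)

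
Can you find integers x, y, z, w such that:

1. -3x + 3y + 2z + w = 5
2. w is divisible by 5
Yes

Take x = -1, y = 0, z = 1, w = 0. Substituting into each constraint:
  (1) -3(-1) + 3(0) + 2(1) + 0 = 5 ✓
  (2) 0 = 5 × 0, remainder 0 ✓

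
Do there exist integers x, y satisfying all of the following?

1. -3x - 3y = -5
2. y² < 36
No

Even the single constraint (-3x - 3y = -5) is infeasible over the integers.

  - -3x - 3y = -5: every term on the left is divisible by 3, so the LHS ≡ 0 (mod 3), but the RHS -5 is not — no integer solution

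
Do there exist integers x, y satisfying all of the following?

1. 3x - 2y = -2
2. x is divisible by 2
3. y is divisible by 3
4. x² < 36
No

A contradictory subset is {3x - 2y = -2, y is divisible by 3}. No integer assignment can satisfy these jointly:

  - 3x - 2y = -2: is a linear equation tying the variables together
  - y is divisible by 3: restricts y to multiples of 3

Modular obstruction: writing y = 3y', every remaining term of the linear equation is divisible by 3, so the left side is ≡ 0 (mod 3); but the right side -2 ≡ 1 (mod 3). No integers can satisfy it.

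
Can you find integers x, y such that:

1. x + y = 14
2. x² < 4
Yes

Take x = 0, y = 14. Substituting into each constraint:
  (1) 0 + 14 = 14 ✓
  (2) x² = (0)² = 0, and 0 < 4 ✓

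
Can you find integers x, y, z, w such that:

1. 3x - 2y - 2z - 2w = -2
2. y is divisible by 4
Yes

Take x = 0, y = 0, z = 0, w = 1. Substituting into each constraint:
  (1) 3(0) - 2(0) - 2(0) - 2(1) = -2 ✓
  (2) 0 = 4 × 0, remainder 0 ✓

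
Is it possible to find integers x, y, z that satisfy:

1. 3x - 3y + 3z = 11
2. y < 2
No

Even the single constraint (3x - 3y + 3z = 11) is infeasible over the integers.

  - 3x - 3y + 3z = 11: every term on the left is divisible by 3, so the LHS ≡ 0 (mod 3), but the RHS 11 is not — no integer solution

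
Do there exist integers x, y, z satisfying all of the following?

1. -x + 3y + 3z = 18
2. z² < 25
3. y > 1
Yes

Take x = 0, y = 2, z = 4. Substituting into each constraint:
  (1) 0 + 3(2) + 3(4) = 18 ✓
  (2) z² = (4)² = 16, and 16 < 25 ✓
  (3) 2 > 1 ✓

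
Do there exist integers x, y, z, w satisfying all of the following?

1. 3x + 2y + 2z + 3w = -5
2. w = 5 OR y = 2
Yes

Take x = -3, y = 2, z = 0, w = 0. Substituting into each constraint:
  (1) 3(-3) + 2(2) + 2(0) + 3(0) = -5 ✓
  (2) y = 2, target 2 ✓ (second branch holds)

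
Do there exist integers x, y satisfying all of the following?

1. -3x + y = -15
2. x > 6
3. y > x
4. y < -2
No

A contradictory subset is {-3x + y = -15, x > 6, y < -2}. No integer assignment can satisfy these jointly:

  - -3x + y = -15: is a linear equation tying the variables together
  - x > 6: bounds one variable relative to a constant
  - y < -2: bounds one variable relative to a constant

Range argument: with x ∈ [7, ∞], y ∈ [−∞, -3], the left side of the equation is at most -24, but the right side is -15 > -24. No integer solution exists.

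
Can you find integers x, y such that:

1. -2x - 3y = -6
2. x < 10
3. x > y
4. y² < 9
Yes

Take x = 3, y = 0. Substituting into each constraint:
  (1) -2(3) - 3(0) = -6 ✓
  (2) 3 < 10 ✓
  (3) 3 > 0 ✓
  (4) y² = (0)² = 0, and 0 < 9 ✓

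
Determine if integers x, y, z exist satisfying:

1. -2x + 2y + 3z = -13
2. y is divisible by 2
Yes

Take x = 8, y = 0, z = 1. Substituting into each constraint:
  (1) -2(8) + 2(0) + 3(1) = -13 ✓
  (2) 0 = 2 × 0, remainder 0 ✓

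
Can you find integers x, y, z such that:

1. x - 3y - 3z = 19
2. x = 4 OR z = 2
Yes

Take x = 4, y = -5, z = 0. Substituting into each constraint:
  (1) 4 - 3(-5) - 3(0) = 19 ✓
  (2) x = 4, target 4 ✓ (first branch holds)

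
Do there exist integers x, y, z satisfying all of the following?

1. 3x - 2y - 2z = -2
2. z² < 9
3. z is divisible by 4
Yes

Take x = 0, y = 1, z = 0. Substituting into each constraint:
  (1) 3(0) - 2(1) - 2(0) = -2 ✓
  (2) z² = (0)² = 0, and 0 < 9 ✓
  (3) 0 = 4 × 0, remainder 0 ✓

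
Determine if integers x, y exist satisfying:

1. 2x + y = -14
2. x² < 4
Yes

Take x = 0, y = -14. Substituting into each constraint:
  (1) 2(0) + (-14) = -14 ✓
  (2) x² = (0)² = 0, and 0 < 4 ✓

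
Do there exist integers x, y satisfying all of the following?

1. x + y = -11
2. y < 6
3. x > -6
Yes

Take x = 0, y = -11. Substituting into each constraint:
  (1) 0 + (-11) = -11 ✓
  (2) -11 < 6 ✓
  (3) 0 > -6 ✓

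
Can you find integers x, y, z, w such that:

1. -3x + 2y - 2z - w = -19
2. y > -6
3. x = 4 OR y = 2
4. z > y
Yes

Take x = 0, y = 2, z = 3, w = 17. Substituting into each constraint:
  (1) -3(0) + 2(2) - 2(3) + (-17) = -19 ✓
  (2) 2 > -6 ✓
  (3) y = 2, target 2 ✓ (second branch holds)
  (4) 3 > 2 ✓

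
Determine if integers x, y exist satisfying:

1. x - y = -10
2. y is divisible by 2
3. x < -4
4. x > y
No

A contradictory subset is {x - y = -10, x > y}. No integer assignment can satisfy these jointly:

  - x - y = -10: is a linear equation tying the variables together
  - x > y: bounds one variable relative to another variable

From the equation, x − y = -10, i.e. x − y = -10; but x > y requires x − y ≥ 1. Contradiction.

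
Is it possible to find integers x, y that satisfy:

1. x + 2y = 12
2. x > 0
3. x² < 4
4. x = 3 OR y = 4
No

A contradictory subset is {x + 2y = 12, x² < 4, x = 3 OR y = 4}. No integer assignment can satisfy these jointly:

  - x + 2y = 12: is a linear equation tying the variables together
  - x² < 4: restricts x to |x| ≤ 1
  - x = 3 OR y = 4: forces a choice: either x = 3 or y = 4

Split on the disjunction (x = 3 OR y = 4):
  • If x = 3: this contradicts x² < 4, which requires |x| ≤ 1.
  • If y = 4: the equation forces x = 4, but x² < 4 requires |x| ≤ 1.
Both branches are infeasible, so the system has no integer solution.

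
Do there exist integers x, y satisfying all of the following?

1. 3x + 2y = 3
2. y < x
Yes

Take x = 1, y = 0. Substituting into each constraint:
  (1) 3(1) + 2(0) = 3 ✓
  (2) 0 < 1 ✓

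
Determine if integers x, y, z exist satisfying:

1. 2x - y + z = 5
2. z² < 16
Yes

Take x = 3, y = 1, z = 0. Substituting into each constraint:
  (1) 2(3) + (-1) + 0 = 5 ✓
  (2) z² = (0)² = 0, and 0 < 16 ✓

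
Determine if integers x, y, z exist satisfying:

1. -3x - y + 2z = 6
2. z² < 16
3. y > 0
Yes

Take x = -3, y = 3, z = 0. Substituting into each constraint:
  (1) -3(-3) + (-3) + 2(0) = 6 ✓
  (2) z² = (0)² = 0, and 0 < 16 ✓
  (3) 3 > 0 ✓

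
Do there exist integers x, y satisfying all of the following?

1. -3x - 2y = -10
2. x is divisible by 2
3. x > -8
Yes

Take x = 0, y = 5. Substituting into each constraint:
  (1) -3(0) - 2(5) = -10 ✓
  (2) 0 = 2 × 0, remainder 0 ✓
  (3) 0 > -8 ✓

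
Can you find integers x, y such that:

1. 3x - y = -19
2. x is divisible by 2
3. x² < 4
Yes

Take x = 0, y = 19. Substituting into each constraint:
  (1) 3(0) + (-19) = -19 ✓
  (2) 0 = 2 × 0, remainder 0 ✓
  (3) x² = (0)² = 0, and 0 < 4 ✓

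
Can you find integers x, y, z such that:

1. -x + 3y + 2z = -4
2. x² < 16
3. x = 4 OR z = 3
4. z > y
Yes

Take x = -2, y = -4, z = 3. Substituting into each constraint:
  (1) 2 + 3(-4) + 2(3) = -4 ✓
  (2) x² = (-2)² = 4, and 4 < 16 ✓
  (3) z = 3, target 3 ✓ (second branch holds)
  (4) 3 > -4 ✓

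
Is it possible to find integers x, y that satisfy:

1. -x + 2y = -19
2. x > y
Yes

Take x = 1, y = -9. Substituting into each constraint:
  (1) (-1) + 2(-9) = -19 ✓
  (2) 1 > -9 ✓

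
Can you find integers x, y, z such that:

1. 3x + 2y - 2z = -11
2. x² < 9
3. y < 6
Yes

Take x = 1, y = -7, z = 0. Substituting into each constraint:
  (1) 3(1) + 2(-7) - 2(0) = -11 ✓
  (2) x² = (1)² = 1, and 1 < 9 ✓
  (3) -7 < 6 ✓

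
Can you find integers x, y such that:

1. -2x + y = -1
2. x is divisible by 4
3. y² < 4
Yes

Take x = 0, y = -1. Substituting into each constraint:
  (1) -2(0) + (-1) = -1 ✓
  (2) 0 = 4 × 0, remainder 0 ✓
  (3) y² = (-1)² = 1, and 1 < 4 ✓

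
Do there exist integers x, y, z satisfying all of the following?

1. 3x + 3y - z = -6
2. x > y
Yes

Take x = 1, y = 0, z = 9. Substituting into each constraint:
  (1) 3(1) + 3(0) + (-9) = -6 ✓
  (2) 1 > 0 ✓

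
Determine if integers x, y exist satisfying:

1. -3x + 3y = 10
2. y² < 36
No

Even the single constraint (-3x + 3y = 10) is infeasible over the integers.

  - -3x + 3y = 10: every term on the left is divisible by 3, so the LHS ≡ 0 (mod 3), but the RHS 10 is not — no integer solution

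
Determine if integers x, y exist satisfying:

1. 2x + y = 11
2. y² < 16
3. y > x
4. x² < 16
No

A contradictory subset is {2x + y = 11, y² < 16, y > x}. No integer assignment can satisfy these jointly:

  - 2x + y = 11: is a linear equation tying the variables together
  - y² < 16: restricts y to |y| ≤ 3
  - y > x: bounds one variable relative to another variable

Propagating the comparison: x < y and y ≤ 3 give x ≤ 2. Range argument: with x ∈ [−∞, 2], y ∈ [-3, 3], the left side of the equation is at most 7, but the right side is 11 > 7. No integer solution exists.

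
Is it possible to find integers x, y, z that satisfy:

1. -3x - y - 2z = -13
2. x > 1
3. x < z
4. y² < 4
Yes

Take x = 2, y = 1, z = 3. Substituting into each constraint:
  (1) -3(2) + (-1) - 2(3) = -13 ✓
  (2) 2 > 1 ✓
  (3) 2 < 3 ✓
  (4) y² = (1)² = 1, and 1 < 4 ✓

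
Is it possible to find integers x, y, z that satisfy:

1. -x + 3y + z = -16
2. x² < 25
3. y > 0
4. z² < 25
No

The full constraint system is jointly infeasible over the integers. Each constraint and what it forces:

  - -x + 3y + z = -16: is a linear equation tying the variables together
  - x² < 25: restricts x to |x| ≤ 4
  - y > 0: bounds one variable relative to a constant
  - z² < 25: restricts z to |z| ≤ 4

Range argument: with x ∈ [-4, 4], y ∈ [1, ∞], z ∈ [-4, 4], the left side of the equation is at least -5, but the right side is -16 < -5. No integer solution exists.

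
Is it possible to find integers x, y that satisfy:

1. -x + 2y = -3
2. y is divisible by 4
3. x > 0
Yes

Take x = 3, y = 0. Substituting into each constraint:
  (1) (-3) + 2(0) = -3 ✓
  (2) 0 = 4 × 0, remainder 0 ✓
  (3) 3 > 0 ✓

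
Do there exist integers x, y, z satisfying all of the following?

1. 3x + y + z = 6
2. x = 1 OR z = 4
Yes

Take x = 1, y = 0, z = 3. Substituting into each constraint:
  (1) 3(1) + 0 + 3 = 6 ✓
  (2) x = 1, target 1 ✓ (first branch holds)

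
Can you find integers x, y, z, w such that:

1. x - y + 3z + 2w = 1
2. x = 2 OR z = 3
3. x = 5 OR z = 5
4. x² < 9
Yes

Take x = 2, y = 16, z = 5, w = 0. Substituting into each constraint:
  (1) 2 + (-16) + 3(5) + 2(0) = 1 ✓
  (2) x = 2, target 2 ✓ (first branch holds)
  (3) z = 5, target 5 ✓ (second branch holds)
  (4) x² = (2)² = 4, and 4 < 9 ✓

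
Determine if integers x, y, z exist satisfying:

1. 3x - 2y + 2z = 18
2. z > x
Yes

Take x = 0, y = -8, z = 1. Substituting into each constraint:
  (1) 3(0) - 2(-8) + 2(1) = 18 ✓
  (2) 1 > 0 ✓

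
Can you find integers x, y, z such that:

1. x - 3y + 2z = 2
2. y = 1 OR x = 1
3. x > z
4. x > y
Yes

Take x = 1, y = -1, z = -1. Substituting into each constraint:
  (1) 1 - 3(-1) + 2(-1) = 2 ✓
  (2) x = 1, target 1 ✓ (second branch holds)
  (3) 1 > -1 ✓
  (4) 1 > -1 ✓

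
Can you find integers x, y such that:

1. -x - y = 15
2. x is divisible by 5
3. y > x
Yes

Take x = -10, y = -5. Substituting into each constraint:
  (1) 10 + 5 = 15 ✓
  (2) -10 = 5 × -2, remainder 0 ✓
  (3) -5 > -10 ✓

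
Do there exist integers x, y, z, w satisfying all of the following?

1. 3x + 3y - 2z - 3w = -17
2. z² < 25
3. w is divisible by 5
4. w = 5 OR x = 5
Yes

Take x = 0, y = 0, z = 1, w = 5. Substituting into each constraint:
  (1) 3(0) + 3(0) - 2(1) - 3(5) = -17 ✓
  (2) z² = (1)² = 1, and 1 < 25 ✓
  (3) 5 = 5 × 1, remainder 0 ✓
  (4) w = 5, target 5 ✓ (first branch holds)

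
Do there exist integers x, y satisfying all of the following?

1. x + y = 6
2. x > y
Yes

Take x = 6, y = 0. Substituting into each constraint:
  (1) 6 + 0 = 6 ✓
  (2) 6 > 0 ✓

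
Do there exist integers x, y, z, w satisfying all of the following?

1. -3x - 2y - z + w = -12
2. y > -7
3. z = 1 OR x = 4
Yes

Take x = 4, y = 0, z = 0, w = 0. Substituting into each constraint:
  (1) -3(4) - 2(0) + 0 + 0 = -12 ✓
  (2) 0 > -7 ✓
  (3) x = 4, target 4 ✓ (second branch holds)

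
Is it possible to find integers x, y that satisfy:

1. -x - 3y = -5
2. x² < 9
Yes

Take x = -1, y = 2. Substituting into each constraint:
  (1) 1 - 3(2) = -5 ✓
  (2) x² = (-1)² = 1, and 1 < 9 ✓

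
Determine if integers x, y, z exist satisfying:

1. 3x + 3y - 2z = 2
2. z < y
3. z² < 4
Yes

Take x = 0, y = 0, z = -1. Substituting into each constraint:
  (1) 3(0) + 3(0) - 2(-1) = 2 ✓
  (2) -1 < 0 ✓
  (3) z² = (-1)² = 1, and 1 < 4 ✓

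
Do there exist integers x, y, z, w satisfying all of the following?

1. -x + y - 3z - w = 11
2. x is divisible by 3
Yes

Take x = 0, y = 11, z = 0, w = 0. Substituting into each constraint:
  (1) 0 + 11 - 3(0) + 0 = 11 ✓
  (2) 0 = 3 × 0, remainder 0 ✓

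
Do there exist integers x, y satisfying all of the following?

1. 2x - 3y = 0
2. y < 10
Yes

Take x = 0, y = 0. Substituting into each constraint:
  (1) 2(0) - 3(0) = 0 ✓
  (2) 0 < 10 ✓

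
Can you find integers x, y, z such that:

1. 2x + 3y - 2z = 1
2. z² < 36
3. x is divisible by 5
Yes

Take x = 0, y = 1, z = 1. Substituting into each constraint:
  (1) 2(0) + 3(1) - 2(1) = 1 ✓
  (2) z² = (1)² = 1, and 1 < 36 ✓
  (3) 0 = 5 × 0, remainder 0 ✓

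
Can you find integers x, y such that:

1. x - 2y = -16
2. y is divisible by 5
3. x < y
Yes

Take x = -16, y = 0. Substituting into each constraint:
  (1) (-16) - 2(0) = -16 ✓
  (2) 0 = 5 × 0, remainder 0 ✓
  (3) -16 < 0 ✓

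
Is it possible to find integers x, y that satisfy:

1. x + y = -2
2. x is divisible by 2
Yes

Take x = 0, y = -2. Substituting into each constraint:
  (1) 0 + (-2) = -2 ✓
  (2) 0 = 2 × 0, remainder 0 ✓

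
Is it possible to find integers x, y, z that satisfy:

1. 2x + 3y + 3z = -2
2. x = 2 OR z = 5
Yes

Take x = 2, y = 0, z = -2. Substituting into each constraint:
  (1) 2(2) + 3(0) + 3(-2) = -2 ✓
  (2) x = 2, target 2 ✓ (first branch holds)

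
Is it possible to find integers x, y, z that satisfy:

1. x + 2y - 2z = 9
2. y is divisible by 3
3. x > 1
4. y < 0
Yes

Take x = 3, y = -3, z = -6. Substituting into each constraint:
  (1) 3 + 2(-3) - 2(-6) = 9 ✓
  (2) -3 = 3 × -1, remainder 0 ✓
  (3) 3 > 1 ✓
  (4) -3 < 0 ✓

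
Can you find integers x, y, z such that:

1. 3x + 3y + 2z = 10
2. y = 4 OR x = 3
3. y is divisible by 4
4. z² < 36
Yes

Take x = 2, y = 4, z = -4. Substituting into each constraint:
  (1) 3(2) + 3(4) + 2(-4) = 10 ✓
  (2) y = 4, target 4 ✓ (first branch holds)
  (3) 4 = 4 × 1, remainder 0 ✓
  (4) z² = (-4)² = 16, and 16 < 36 ✓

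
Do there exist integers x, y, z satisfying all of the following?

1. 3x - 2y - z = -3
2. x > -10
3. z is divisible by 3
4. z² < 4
Yes

Take x = -1, y = 0, z = 0. Substituting into each constraint:
  (1) 3(-1) - 2(0) + 0 = -3 ✓
  (2) -1 > -10 ✓
  (3) 0 = 3 × 0, remainder 0 ✓
  (4) z² = (0)² = 0, and 0 < 4 ✓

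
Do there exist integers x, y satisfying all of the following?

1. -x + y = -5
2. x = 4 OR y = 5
Yes

Take x = 10, y = 5. Substituting into each constraint:
  (1) (-10) + 5 = -5 ✓
  (2) y = 5, target 5 ✓ (second branch holds)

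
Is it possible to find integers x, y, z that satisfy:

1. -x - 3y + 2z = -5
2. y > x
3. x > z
Yes

Take x = 0, y = 1, z = -1. Substituting into each constraint:
  (1) 0 - 3(1) + 2(-1) = -5 ✓
  (2) 1 > 0 ✓
  (3) 0 > -1 ✓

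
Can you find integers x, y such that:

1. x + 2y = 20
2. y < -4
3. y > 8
No

A contradictory subset is {y < -4, y > 8}. No integer assignment can satisfy these jointly:

  - y < -4: bounds one variable relative to a constant
  - y > 8: bounds one variable relative to a constant

Direct contradiction: the bounds on y require y ≥ 9 and y ≤ -5 simultaneously, which is empty.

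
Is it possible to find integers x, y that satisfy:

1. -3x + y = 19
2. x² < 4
Yes

Take x = 0, y = 19. Substituting into each constraint:
  (1) -3(0) + 19 = 19 ✓
  (2) x² = (0)² = 0, and 0 < 4 ✓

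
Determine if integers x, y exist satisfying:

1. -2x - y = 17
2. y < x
Yes

Take x = -5, y = -7. Substituting into each constraint:
  (1) -2(-5) + 7 = 17 ✓
  (2) -7 < -5 ✓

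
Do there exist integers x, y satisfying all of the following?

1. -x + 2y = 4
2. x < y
Yes

Take x = -4, y = 0. Substituting into each constraint:
  (1) 4 + 2(0) = 4 ✓
  (2) -4 < 0 ✓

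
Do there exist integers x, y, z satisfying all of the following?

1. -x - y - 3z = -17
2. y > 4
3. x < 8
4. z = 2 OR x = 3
Yes

Take x = 0, y = 11, z = 2. Substituting into each constraint:
  (1) 0 + (-11) - 3(2) = -17 ✓
  (2) 11 > 4 ✓
  (3) 0 < 8 ✓
  (4) z = 2, target 2 ✓ (first branch holds)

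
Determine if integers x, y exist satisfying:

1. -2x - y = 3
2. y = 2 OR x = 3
Yes

Take x = 3, y = -9. Substituting into each constraint:
  (1) -2(3) + 9 = 3 ✓
  (2) x = 3, target 3 ✓ (second branch holds)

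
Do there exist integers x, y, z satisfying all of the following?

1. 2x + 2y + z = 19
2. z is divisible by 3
Yes

Take x = 13, y = -2, z = -3. Substituting into each constraint:
  (1) 2(13) + 2(-2) + (-3) = 19 ✓
  (2) -3 = 3 × -1, remainder 0 ✓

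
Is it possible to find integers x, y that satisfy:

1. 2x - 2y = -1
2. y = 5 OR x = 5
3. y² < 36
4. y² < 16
No

Even the single constraint (2x - 2y = -1) is infeasible over the integers.

  - 2x - 2y = -1: every term on the left is divisible by 2, so the LHS ≡ 0 (mod 2), but the RHS -1 is not — no integer solution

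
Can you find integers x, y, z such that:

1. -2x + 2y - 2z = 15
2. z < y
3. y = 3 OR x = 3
No

Even the single constraint (-2x + 2y - 2z = 15) is infeasible over the integers.

  - -2x + 2y - 2z = 15: every term on the left is divisible by 2, so the LHS ≡ 0 (mod 2), but the RHS 15 is not — no integer solution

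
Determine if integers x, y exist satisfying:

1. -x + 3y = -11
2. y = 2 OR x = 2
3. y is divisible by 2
Yes

Take x = 17, y = 2. Substituting into each constraint:
  (1) (-17) + 3(2) = -11 ✓
  (2) y = 2, target 2 ✓ (first branch holds)
  (3) 2 = 2 × 1, remainder 0 ✓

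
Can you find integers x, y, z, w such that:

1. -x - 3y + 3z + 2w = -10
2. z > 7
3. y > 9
Yes

Take x = 0, y = 12, z = 8, w = 1. Substituting into each constraint:
  (1) 0 - 3(12) + 3(8) + 2(1) = -10 ✓
  (2) 8 > 7 ✓
  (3) 12 > 9 ✓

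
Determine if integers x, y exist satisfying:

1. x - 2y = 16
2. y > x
Yes

Take x = -18, y = -17. Substituting into each constraint:
  (1) (-18) - 2(-17) = 16 ✓
  (2) -17 > -18 ✓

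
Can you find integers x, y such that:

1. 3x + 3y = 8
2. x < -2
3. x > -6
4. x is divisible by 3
No

Even the single constraint (3x + 3y = 8) is infeasible over the integers.

  - 3x + 3y = 8: every term on the left is divisible by 3, so the LHS ≡ 0 (mod 3), but the RHS 8 is not — no integer solution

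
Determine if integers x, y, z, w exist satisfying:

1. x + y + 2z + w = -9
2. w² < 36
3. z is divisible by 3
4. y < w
Yes

Take x = -8, y = -1, z = 0, w = 0. Substituting into each constraint:
  (1) (-8) + (-1) + 2(0) + 0 = -9 ✓
  (2) w² = (0)² = 0, and 0 < 36 ✓
  (3) 0 = 3 × 0, remainder 0 ✓
  (4) -1 < 0 ✓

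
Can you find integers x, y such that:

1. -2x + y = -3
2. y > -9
Yes

Take x = 0, y = -3. Substituting into each constraint:
  (1) -2(0) + (-3) = -3 ✓
  (2) -3 > -9 ✓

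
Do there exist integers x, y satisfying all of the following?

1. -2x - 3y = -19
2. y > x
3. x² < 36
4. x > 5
No

A contradictory subset is {-2x - 3y = -19, y > x, x > 5}. No integer assignment can satisfy these jointly:

  - -2x - 3y = -19: is a linear equation tying the variables together
  - y > x: bounds one variable relative to another variable
  - x > 5: bounds one variable relative to a constant

Propagating the comparison: y > x and x ≥ 6 give y ≥ 7. Range argument: with x ∈ [6, ∞], y ∈ [7, ∞], the left side of the equation is at most -33, but the right side is -19 > -33. No integer solution exists.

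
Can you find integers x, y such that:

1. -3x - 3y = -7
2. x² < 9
No

Even the single constraint (-3x - 3y = -7) is infeasible over the integers.

  - -3x - 3y = -7: every term on the left is divisible by 3, so the LHS ≡ 0 (mod 3), but the RHS -7 is not — no integer solution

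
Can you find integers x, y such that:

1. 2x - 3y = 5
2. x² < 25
Yes

Take x = 4, y = 1. Substituting into each constraint:
  (1) 2(4) - 3(1) = 5 ✓
  (2) x² = (4)² = 16, and 16 < 25 ✓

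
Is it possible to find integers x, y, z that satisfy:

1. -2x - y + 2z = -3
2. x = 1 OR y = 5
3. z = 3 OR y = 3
Yes

Take x = 1, y = 3, z = 1. Substituting into each constraint:
  (1) -2(1) + (-3) + 2(1) = -3 ✓
  (2) x = 1, target 1 ✓ (first branch holds)
  (3) y = 3, target 3 ✓ (second branch holds)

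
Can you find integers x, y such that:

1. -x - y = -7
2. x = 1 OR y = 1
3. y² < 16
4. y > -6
Yes

Take x = 6, y = 1. Substituting into each constraint:
  (1) (-6) + (-1) = -7 ✓
  (2) y = 1, target 1 ✓ (second branch holds)
  (3) y² = (1)² = 1, and 1 < 16 ✓
  (4) 1 > -6 ✓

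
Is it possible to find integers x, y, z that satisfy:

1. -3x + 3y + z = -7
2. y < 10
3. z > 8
Yes

Take x = 6, y = 0, z = 11. Substituting into each constraint:
  (1) -3(6) + 3(0) + 11 = -7 ✓
  (2) 0 < 10 ✓
  (3) 11 > 8 ✓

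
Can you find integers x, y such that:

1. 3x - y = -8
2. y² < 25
Yes

Take x = -2, y = 2. Substituting into each constraint:
  (1) 3(-2) + (-2) = -8 ✓
  (2) y² = (2)² = 4, and 4 < 25 ✓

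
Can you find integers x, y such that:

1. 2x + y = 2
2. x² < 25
Yes

Take x = 1, y = 0. Substituting into each constraint:
  (1) 2(1) + 0 = 2 ✓
  (2) x² = (1)² = 1, and 1 < 25 ✓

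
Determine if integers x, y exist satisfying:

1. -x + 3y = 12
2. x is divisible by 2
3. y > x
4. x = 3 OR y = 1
No

A contradictory subset is {-x + 3y = 12, x is divisible by 2, x = 3 OR y = 1}. No integer assignment can satisfy these jointly:

  - -x + 3y = 12: is a linear equation tying the variables together
  - x is divisible by 2: restricts x to multiples of 2
  - x = 3 OR y = 1: forces a choice: either x = 3 or y = 1

Split on the disjunction (x = 3 OR y = 1):
  • If x = 3: this contradicts the divisibility constraint — 3 is not a multiple of 2.
  • If y = 1: with y = 1, writing x = 2x', every remaining term of the linear equation is divisible by 2, so the left side is ≡ 0 (mod 2); but the right side 9 ≡ 1 (mod 2). No integers can satisfy it.
Both branches are infeasible, so the system has no integer solution.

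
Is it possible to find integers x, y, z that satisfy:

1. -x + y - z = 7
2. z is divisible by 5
Yes

Take x = 0, y = 7, z = 0. Substituting into each constraint:
  (1) 0 + 7 + 0 = 7 ✓
  (2) 0 = 5 × 0, remainder 0 ✓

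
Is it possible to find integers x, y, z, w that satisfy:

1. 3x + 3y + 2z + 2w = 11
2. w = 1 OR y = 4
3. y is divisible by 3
Yes

Take x = 1, y = 0, z = 3, w = 1. Substituting into each constraint:
  (1) 3(1) + 3(0) + 2(3) + 2(1) = 11 ✓
  (2) w = 1, target 1 ✓ (first branch holds)
  (3) 0 = 3 × 0, remainder 0 ✓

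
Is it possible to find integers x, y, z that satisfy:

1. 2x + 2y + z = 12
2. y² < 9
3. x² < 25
Yes

Take x = 0, y = 2, z = 8. Substituting into each constraint:
  (1) 2(0) + 2(2) + 8 = 12 ✓
  (2) y² = (2)² = 4, and 4 < 9 ✓
  (3) x² = (0)² = 0, and 0 < 25 ✓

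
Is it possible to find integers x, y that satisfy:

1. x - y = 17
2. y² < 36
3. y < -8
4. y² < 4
No

A contradictory subset is {y < -8, y² < 4}. No integer assignment can satisfy these jointly:

  - y < -8: bounds one variable relative to a constant
  - y² < 4: restricts y to |y| ≤ 1

Direct contradiction: the bounds on y require y ≥ -1 and y ≤ -9 simultaneously, which is empty.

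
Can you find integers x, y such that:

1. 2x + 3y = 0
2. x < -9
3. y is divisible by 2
Yes

Take x = -12, y = 8. Substituting into each constraint:
  (1) 2(-12) + 3(8) = 0 ✓
  (2) -12 < -9 ✓
  (3) 8 = 2 × 4, remainder 0 ✓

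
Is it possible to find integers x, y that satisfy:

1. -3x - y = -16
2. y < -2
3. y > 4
No

A contradictory subset is {y < -2, y > 4}. No integer assignment can satisfy these jointly:

  - y < -2: bounds one variable relative to a constant
  - y > 4: bounds one variable relative to a constant

Direct contradiction: the bounds on y require y ≥ 5 and y ≤ -3 simultaneously, which is empty.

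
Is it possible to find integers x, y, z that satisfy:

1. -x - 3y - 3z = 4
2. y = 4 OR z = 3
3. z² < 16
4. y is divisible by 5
Yes

Take x = -28, y = 5, z = 3. Substituting into each constraint:
  (1) 28 - 3(5) - 3(3) = 4 ✓
  (2) z = 3, target 3 ✓ (second branch holds)
  (3) z² = (3)² = 9, and 9 < 16 ✓
  (4) 5 = 5 × 1, remainder 0 ✓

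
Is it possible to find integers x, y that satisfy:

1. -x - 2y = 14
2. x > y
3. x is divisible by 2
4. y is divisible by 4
Yes

Take x = 2, y = -8. Substituting into each constraint:
  (1) (-2) - 2(-8) = 14 ✓
  (2) 2 > -8 ✓
  (3) 2 = 2 × 1, remainder 0 ✓
  (4) -8 = 4 × -2, remainder 0 ✓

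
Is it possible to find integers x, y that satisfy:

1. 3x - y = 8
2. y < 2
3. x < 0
Yes

Take x = -1, y = -11. Substituting into each constraint:
  (1) 3(-1) + 11 = 8 ✓
  (2) -11 < 2 ✓
  (3) -1 < 0 ✓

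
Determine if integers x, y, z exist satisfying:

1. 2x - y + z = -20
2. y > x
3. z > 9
Yes

Take x = -15, y = 0, z = 10. Substituting into each constraint:
  (1) 2(-15) + 0 + 10 = -20 ✓
  (2) 0 > -15 ✓
  (3) 10 > 9 ✓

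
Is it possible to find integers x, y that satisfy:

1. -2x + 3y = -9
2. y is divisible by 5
Yes

Take x = 12, y = 5. Substituting into each constraint:
  (1) -2(12) + 3(5) = -9 ✓
  (2) 5 = 5 × 1, remainder 0 ✓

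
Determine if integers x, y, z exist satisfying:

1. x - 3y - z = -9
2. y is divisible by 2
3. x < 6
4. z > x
Yes

Take x = 0, y = 2, z = 3. Substituting into each constraint:
  (1) 0 - 3(2) + (-3) = -9 ✓
  (2) 2 = 2 × 1, remainder 0 ✓
  (3) 0 < 6 ✓
  (4) 3 > 0 ✓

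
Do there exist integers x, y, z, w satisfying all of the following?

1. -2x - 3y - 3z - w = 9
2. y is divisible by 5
Yes

Take x = 0, y = 0, z = 0, w = -9. Substituting into each constraint:
  (1) -2(0) - 3(0) - 3(0) + 9 = 9 ✓
  (2) 0 = 5 × 0, remainder 0 ✓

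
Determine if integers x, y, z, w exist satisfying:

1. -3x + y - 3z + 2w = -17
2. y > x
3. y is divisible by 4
Yes

Take x = -1, y = 0, z = 0, w = -10. Substituting into each constraint:
  (1) -3(-1) + 0 - 3(0) + 2(-10) = -17 ✓
  (2) 0 > -1 ✓
  (3) 0 = 4 × 0, remainder 0 ✓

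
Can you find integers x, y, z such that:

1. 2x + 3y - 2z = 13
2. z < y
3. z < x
Yes

Take x = 5, y = 1, z = 0. Substituting into each constraint:
  (1) 2(5) + 3(1) - 2(0) = 13 ✓
  (2) 0 < 1 ✓
  (3) 0 < 5 ✓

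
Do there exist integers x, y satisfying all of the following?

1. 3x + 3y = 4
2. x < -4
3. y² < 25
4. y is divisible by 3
No

Even the single constraint (3x + 3y = 4) is infeasible over the integers.

  - 3x + 3y = 4: every term on the left is divisible by 3, so the LHS ≡ 0 (mod 3), but the RHS 4 is not — no integer solution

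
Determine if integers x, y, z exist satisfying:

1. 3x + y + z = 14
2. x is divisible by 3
Yes

Take x = 0, y = 0, z = 14. Substituting into each constraint:
  (1) 3(0) + 0 + 14 = 14 ✓
  (2) 0 = 3 × 0, remainder 0 ✓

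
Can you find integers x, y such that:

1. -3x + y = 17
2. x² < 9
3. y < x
No

The full constraint system is jointly infeasible over the integers. Each constraint and what it forces:

  - -3x + y = 17: is a linear equation tying the variables together
  - x² < 9: restricts x to |x| ≤ 2
  - y < x: bounds one variable relative to another variable

Propagating the comparison: y < x and x ≤ 2 give y ≤ 1. Range argument: with x ∈ [-2, 2], y ∈ [−∞, 1], the left side of the equation is at most 7, but the right side is 17 > 7. No integer solution exists.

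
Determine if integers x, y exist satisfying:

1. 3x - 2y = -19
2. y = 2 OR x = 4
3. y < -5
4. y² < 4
No

A contradictory subset is {3x - 2y = -19, y = 2 OR x = 4, y < -5}. No integer assignment can satisfy these jointly:

  - 3x - 2y = -19: is a linear equation tying the variables together
  - y = 2 OR x = 4: forces a choice: either y = 2 or x = 4
  - y < -5: bounds one variable relative to a constant

Split on the disjunction (y = 2 OR x = 4):
  • If y = 2: this contradicts the bound y ≤ -6.
  • If x = 4: with x = 4, every remaining term of the linear equation is divisible by 2, so the left side is ≡ 0 (mod 2); but the right side -31 ≡ 1 (mod 2). No integers can satisfy it.
Both branches are infeasible, so the system has no integer solution.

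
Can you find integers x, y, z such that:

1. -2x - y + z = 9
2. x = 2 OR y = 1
Yes

Take x = 2, y = -13, z = 0. Substituting into each constraint:
  (1) -2(2) + 13 + 0 = 9 ✓
  (2) x = 2, target 2 ✓ (first branch holds)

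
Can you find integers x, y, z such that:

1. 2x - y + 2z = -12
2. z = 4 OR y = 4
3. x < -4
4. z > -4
Yes

Take x = -5, y = 4, z = 1. Substituting into each constraint:
  (1) 2(-5) + (-4) + 2(1) = -12 ✓
  (2) y = 4, target 4 ✓ (second branch holds)
  (3) -5 < -4 ✓
  (4) 1 > -4 ✓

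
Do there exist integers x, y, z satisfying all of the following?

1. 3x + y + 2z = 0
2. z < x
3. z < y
Yes

Take x = 0, y = 2, z = -1. Substituting into each constraint:
  (1) 3(0) + 2 + 2(-1) = 0 ✓
  (2) -1 < 0 ✓
  (3) -1 < 2 ✓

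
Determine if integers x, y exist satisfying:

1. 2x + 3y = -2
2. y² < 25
Yes

Take x = 2, y = -2. Substituting into each constraint:
  (1) 2(2) + 3(-2) = -2 ✓
  (2) y² = (-2)² = 4, and 4 < 25 ✓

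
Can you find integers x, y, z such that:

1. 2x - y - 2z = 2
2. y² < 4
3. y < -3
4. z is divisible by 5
No

A contradictory subset is {y² < 4, y < -3}. No integer assignment can satisfy these jointly:

  - y² < 4: restricts y to |y| ≤ 1
  - y < -3: bounds one variable relative to a constant

Direct contradiction: the bounds on y require y ≥ -1 and y ≤ -4 simultaneously, which is empty.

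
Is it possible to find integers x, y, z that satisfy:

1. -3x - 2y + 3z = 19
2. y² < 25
Yes

Take x = 0, y = 1, z = 7. Substituting into each constraint:
  (1) -3(0) - 2(1) + 3(7) = 19 ✓
  (2) y² = (1)² = 1, and 1 < 25 ✓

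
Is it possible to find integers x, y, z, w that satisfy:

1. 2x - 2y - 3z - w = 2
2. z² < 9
Yes

Take x = 1, y = 0, z = 0, w = 0. Substituting into each constraint:
  (1) 2(1) - 2(0) - 3(0) + 0 = 2 ✓
  (2) z² = (0)² = 0, and 0 < 9 ✓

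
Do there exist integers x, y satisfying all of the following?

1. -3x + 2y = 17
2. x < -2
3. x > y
Yes

Take x = -19, y = -20. Substituting into each constraint:
  (1) -3(-19) + 2(-20) = 17 ✓
  (2) -19 < -2 ✓
  (3) -19 > -20 ✓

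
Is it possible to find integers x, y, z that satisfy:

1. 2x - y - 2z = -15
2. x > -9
Yes

Take x = 0, y = 1, z = 7. Substituting into each constraint:
  (1) 2(0) + (-1) - 2(7) = -15 ✓
  (2) 0 > -9 ✓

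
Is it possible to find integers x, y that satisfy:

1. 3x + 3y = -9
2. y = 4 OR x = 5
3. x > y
Yes

Take x = 5, y = -8. Substituting into each constraint:
  (1) 3(5) + 3(-8) = -9 ✓
  (2) x = 5, target 5 ✓ (second branch holds)
  (3) 5 > -8 ✓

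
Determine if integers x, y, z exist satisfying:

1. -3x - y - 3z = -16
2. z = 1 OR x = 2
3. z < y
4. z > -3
Yes

Take x = 2, y = 4, z = 2. Substituting into each constraint:
  (1) -3(2) + (-4) - 3(2) = -16 ✓
  (2) x = 2, target 2 ✓ (second branch holds)
  (3) 2 < 4 ✓
  (4) 2 > -3 ✓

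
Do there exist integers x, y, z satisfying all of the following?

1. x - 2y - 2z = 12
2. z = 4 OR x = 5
Yes

Take x = 4, y = -8, z = 4. Substituting into each constraint:
  (1) 4 - 2(-8) - 2(4) = 12 ✓
  (2) z = 4, target 4 ✓ (first branch holds)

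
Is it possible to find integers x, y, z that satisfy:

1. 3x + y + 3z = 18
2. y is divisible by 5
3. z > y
Yes

Take x = 5, y = 0, z = 1. Substituting into each constraint:
  (1) 3(5) + 0 + 3(1) = 18 ✓
  (2) 0 = 5 × 0, remainder 0 ✓
  (3) 1 > 0 ✓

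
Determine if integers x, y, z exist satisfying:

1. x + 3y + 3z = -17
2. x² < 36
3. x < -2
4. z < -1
Yes

Take x = -5, y = -2, z = -2. Substituting into each constraint:
  (1) (-5) + 3(-2) + 3(-2) = -17 ✓
  (2) x² = (-5)² = 25, and 25 < 36 ✓
  (3) -5 < -2 ✓
  (4) -2 < -1 ✓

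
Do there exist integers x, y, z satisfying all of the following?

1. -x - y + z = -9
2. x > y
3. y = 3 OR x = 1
Yes

Take x = 4, y = 3, z = -2. Substituting into each constraint:
  (1) (-4) + (-3) + (-2) = -9 ✓
  (2) 4 > 3 ✓
  (3) y = 3, target 3 ✓ (first branch holds)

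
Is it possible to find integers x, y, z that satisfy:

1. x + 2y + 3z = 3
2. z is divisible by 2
Yes

Take x = 3, y = 0, z = 0. Substituting into each constraint:
  (1) 3 + 2(0) + 3(0) = 3 ✓
  (2) 0 = 2 × 0, remainder 0 ✓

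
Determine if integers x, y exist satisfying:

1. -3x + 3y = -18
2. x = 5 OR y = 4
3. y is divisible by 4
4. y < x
Yes

Take x = 10, y = 4. Substituting into each constraint:
  (1) -3(10) + 3(4) = -18 ✓
  (2) y = 4, target 4 ✓ (second branch holds)
  (3) 4 = 4 × 1, remainder 0 ✓
  (4) 4 < 10 ✓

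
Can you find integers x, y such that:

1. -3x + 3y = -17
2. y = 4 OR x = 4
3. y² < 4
No

Even the single constraint (-3x + 3y = -17) is infeasible over the integers.

  - -3x + 3y = -17: every term on the left is divisible by 3, so the LHS ≡ 0 (mod 3), but the RHS -17 is not — no integer solution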